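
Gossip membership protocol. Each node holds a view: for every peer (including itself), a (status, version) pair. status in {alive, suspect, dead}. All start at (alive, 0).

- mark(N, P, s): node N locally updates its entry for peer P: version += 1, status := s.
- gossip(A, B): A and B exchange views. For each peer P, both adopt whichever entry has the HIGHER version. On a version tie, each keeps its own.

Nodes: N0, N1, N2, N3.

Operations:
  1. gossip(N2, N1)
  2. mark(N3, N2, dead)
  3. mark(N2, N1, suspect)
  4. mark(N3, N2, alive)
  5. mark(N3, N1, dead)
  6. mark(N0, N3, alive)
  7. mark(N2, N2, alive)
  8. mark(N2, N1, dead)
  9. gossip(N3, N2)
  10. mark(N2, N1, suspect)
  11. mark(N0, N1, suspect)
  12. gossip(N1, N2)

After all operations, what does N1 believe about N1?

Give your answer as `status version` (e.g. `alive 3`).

Answer: suspect 3

Derivation:
Op 1: gossip N2<->N1 -> N2.N0=(alive,v0) N2.N1=(alive,v0) N2.N2=(alive,v0) N2.N3=(alive,v0) | N1.N0=(alive,v0) N1.N1=(alive,v0) N1.N2=(alive,v0) N1.N3=(alive,v0)
Op 2: N3 marks N2=dead -> (dead,v1)
Op 3: N2 marks N1=suspect -> (suspect,v1)
Op 4: N3 marks N2=alive -> (alive,v2)
Op 5: N3 marks N1=dead -> (dead,v1)
Op 6: N0 marks N3=alive -> (alive,v1)
Op 7: N2 marks N2=alive -> (alive,v1)
Op 8: N2 marks N1=dead -> (dead,v2)
Op 9: gossip N3<->N2 -> N3.N0=(alive,v0) N3.N1=(dead,v2) N3.N2=(alive,v2) N3.N3=(alive,v0) | N2.N0=(alive,v0) N2.N1=(dead,v2) N2.N2=(alive,v2) N2.N3=(alive,v0)
Op 10: N2 marks N1=suspect -> (suspect,v3)
Op 11: N0 marks N1=suspect -> (suspect,v1)
Op 12: gossip N1<->N2 -> N1.N0=(alive,v0) N1.N1=(suspect,v3) N1.N2=(alive,v2) N1.N3=(alive,v0) | N2.N0=(alive,v0) N2.N1=(suspect,v3) N2.N2=(alive,v2) N2.N3=(alive,v0)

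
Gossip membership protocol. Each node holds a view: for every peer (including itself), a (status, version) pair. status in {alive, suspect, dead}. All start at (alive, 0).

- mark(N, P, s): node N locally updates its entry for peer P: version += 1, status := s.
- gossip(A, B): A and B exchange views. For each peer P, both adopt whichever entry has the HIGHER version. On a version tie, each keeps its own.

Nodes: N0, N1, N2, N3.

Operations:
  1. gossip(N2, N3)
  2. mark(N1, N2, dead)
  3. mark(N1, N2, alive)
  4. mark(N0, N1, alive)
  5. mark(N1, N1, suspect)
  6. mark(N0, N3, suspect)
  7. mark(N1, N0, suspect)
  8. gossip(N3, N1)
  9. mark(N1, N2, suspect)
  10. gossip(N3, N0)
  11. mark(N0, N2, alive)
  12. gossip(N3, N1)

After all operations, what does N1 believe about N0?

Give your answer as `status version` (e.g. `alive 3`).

Op 1: gossip N2<->N3 -> N2.N0=(alive,v0) N2.N1=(alive,v0) N2.N2=(alive,v0) N2.N3=(alive,v0) | N3.N0=(alive,v0) N3.N1=(alive,v0) N3.N2=(alive,v0) N3.N3=(alive,v0)
Op 2: N1 marks N2=dead -> (dead,v1)
Op 3: N1 marks N2=alive -> (alive,v2)
Op 4: N0 marks N1=alive -> (alive,v1)
Op 5: N1 marks N1=suspect -> (suspect,v1)
Op 6: N0 marks N3=suspect -> (suspect,v1)
Op 7: N1 marks N0=suspect -> (suspect,v1)
Op 8: gossip N3<->N1 -> N3.N0=(suspect,v1) N3.N1=(suspect,v1) N3.N2=(alive,v2) N3.N3=(alive,v0) | N1.N0=(suspect,v1) N1.N1=(suspect,v1) N1.N2=(alive,v2) N1.N3=(alive,v0)
Op 9: N1 marks N2=suspect -> (suspect,v3)
Op 10: gossip N3<->N0 -> N3.N0=(suspect,v1) N3.N1=(suspect,v1) N3.N2=(alive,v2) N3.N3=(suspect,v1) | N0.N0=(suspect,v1) N0.N1=(alive,v1) N0.N2=(alive,v2) N0.N3=(suspect,v1)
Op 11: N0 marks N2=alive -> (alive,v3)
Op 12: gossip N3<->N1 -> N3.N0=(suspect,v1) N3.N1=(suspect,v1) N3.N2=(suspect,v3) N3.N3=(suspect,v1) | N1.N0=(suspect,v1) N1.N1=(suspect,v1) N1.N2=(suspect,v3) N1.N3=(suspect,v1)

Answer: suspect 1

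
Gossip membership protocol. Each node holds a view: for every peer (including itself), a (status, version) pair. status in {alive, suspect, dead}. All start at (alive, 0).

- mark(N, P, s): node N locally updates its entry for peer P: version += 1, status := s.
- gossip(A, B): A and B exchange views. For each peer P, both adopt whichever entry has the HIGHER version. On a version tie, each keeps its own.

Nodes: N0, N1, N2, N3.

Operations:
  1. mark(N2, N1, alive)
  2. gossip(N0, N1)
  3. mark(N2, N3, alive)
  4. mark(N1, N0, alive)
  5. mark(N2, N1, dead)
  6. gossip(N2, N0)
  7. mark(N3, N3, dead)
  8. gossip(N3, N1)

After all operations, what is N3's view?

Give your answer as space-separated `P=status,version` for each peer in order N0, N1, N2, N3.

Answer: N0=alive,1 N1=alive,0 N2=alive,0 N3=dead,1

Derivation:
Op 1: N2 marks N1=alive -> (alive,v1)
Op 2: gossip N0<->N1 -> N0.N0=(alive,v0) N0.N1=(alive,v0) N0.N2=(alive,v0) N0.N3=(alive,v0) | N1.N0=(alive,v0) N1.N1=(alive,v0) N1.N2=(alive,v0) N1.N3=(alive,v0)
Op 3: N2 marks N3=alive -> (alive,v1)
Op 4: N1 marks N0=alive -> (alive,v1)
Op 5: N2 marks N1=dead -> (dead,v2)
Op 6: gossip N2<->N0 -> N2.N0=(alive,v0) N2.N1=(dead,v2) N2.N2=(alive,v0) N2.N3=(alive,v1) | N0.N0=(alive,v0) N0.N1=(dead,v2) N0.N2=(alive,v0) N0.N3=(alive,v1)
Op 7: N3 marks N3=dead -> (dead,v1)
Op 8: gossip N3<->N1 -> N3.N0=(alive,v1) N3.N1=(alive,v0) N3.N2=(alive,v0) N3.N3=(dead,v1) | N1.N0=(alive,v1) N1.N1=(alive,v0) N1.N2=(alive,v0) N1.N3=(dead,v1)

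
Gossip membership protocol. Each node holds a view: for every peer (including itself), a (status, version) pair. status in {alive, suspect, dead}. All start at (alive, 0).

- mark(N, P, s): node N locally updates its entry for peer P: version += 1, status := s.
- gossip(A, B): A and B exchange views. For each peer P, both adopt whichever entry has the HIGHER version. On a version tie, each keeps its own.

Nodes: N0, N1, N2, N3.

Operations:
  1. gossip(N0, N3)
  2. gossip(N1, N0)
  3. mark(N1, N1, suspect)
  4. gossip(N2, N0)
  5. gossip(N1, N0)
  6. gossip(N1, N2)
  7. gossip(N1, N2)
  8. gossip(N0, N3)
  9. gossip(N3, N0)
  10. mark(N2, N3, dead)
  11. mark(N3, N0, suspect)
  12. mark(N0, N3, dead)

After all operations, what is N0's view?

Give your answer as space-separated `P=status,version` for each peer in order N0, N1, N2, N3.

Op 1: gossip N0<->N3 -> N0.N0=(alive,v0) N0.N1=(alive,v0) N0.N2=(alive,v0) N0.N3=(alive,v0) | N3.N0=(alive,v0) N3.N1=(alive,v0) N3.N2=(alive,v0) N3.N3=(alive,v0)
Op 2: gossip N1<->N0 -> N1.N0=(alive,v0) N1.N1=(alive,v0) N1.N2=(alive,v0) N1.N3=(alive,v0) | N0.N0=(alive,v0) N0.N1=(alive,v0) N0.N2=(alive,v0) N0.N3=(alive,v0)
Op 3: N1 marks N1=suspect -> (suspect,v1)
Op 4: gossip N2<->N0 -> N2.N0=(alive,v0) N2.N1=(alive,v0) N2.N2=(alive,v0) N2.N3=(alive,v0) | N0.N0=(alive,v0) N0.N1=(alive,v0) N0.N2=(alive,v0) N0.N3=(alive,v0)
Op 5: gossip N1<->N0 -> N1.N0=(alive,v0) N1.N1=(suspect,v1) N1.N2=(alive,v0) N1.N3=(alive,v0) | N0.N0=(alive,v0) N0.N1=(suspect,v1) N0.N2=(alive,v0) N0.N3=(alive,v0)
Op 6: gossip N1<->N2 -> N1.N0=(alive,v0) N1.N1=(suspect,v1) N1.N2=(alive,v0) N1.N3=(alive,v0) | N2.N0=(alive,v0) N2.N1=(suspect,v1) N2.N2=(alive,v0) N2.N3=(alive,v0)
Op 7: gossip N1<->N2 -> N1.N0=(alive,v0) N1.N1=(suspect,v1) N1.N2=(alive,v0) N1.N3=(alive,v0) | N2.N0=(alive,v0) N2.N1=(suspect,v1) N2.N2=(alive,v0) N2.N3=(alive,v0)
Op 8: gossip N0<->N3 -> N0.N0=(alive,v0) N0.N1=(suspect,v1) N0.N2=(alive,v0) N0.N3=(alive,v0) | N3.N0=(alive,v0) N3.N1=(suspect,v1) N3.N2=(alive,v0) N3.N3=(alive,v0)
Op 9: gossip N3<->N0 -> N3.N0=(alive,v0) N3.N1=(suspect,v1) N3.N2=(alive,v0) N3.N3=(alive,v0) | N0.N0=(alive,v0) N0.N1=(suspect,v1) N0.N2=(alive,v0) N0.N3=(alive,v0)
Op 10: N2 marks N3=dead -> (dead,v1)
Op 11: N3 marks N0=suspect -> (suspect,v1)
Op 12: N0 marks N3=dead -> (dead,v1)

Answer: N0=alive,0 N1=suspect,1 N2=alive,0 N3=dead,1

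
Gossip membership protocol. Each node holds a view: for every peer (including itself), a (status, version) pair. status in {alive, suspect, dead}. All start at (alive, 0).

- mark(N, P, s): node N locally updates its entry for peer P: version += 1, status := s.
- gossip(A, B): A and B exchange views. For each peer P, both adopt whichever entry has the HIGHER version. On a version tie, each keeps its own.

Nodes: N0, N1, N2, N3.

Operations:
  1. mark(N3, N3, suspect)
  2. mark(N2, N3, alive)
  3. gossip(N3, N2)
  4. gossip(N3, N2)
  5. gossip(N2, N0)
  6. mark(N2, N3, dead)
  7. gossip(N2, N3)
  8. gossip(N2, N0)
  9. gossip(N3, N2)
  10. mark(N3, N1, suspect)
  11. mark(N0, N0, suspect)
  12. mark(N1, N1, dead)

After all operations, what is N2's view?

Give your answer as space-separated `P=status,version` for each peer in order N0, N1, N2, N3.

Op 1: N3 marks N3=suspect -> (suspect,v1)
Op 2: N2 marks N3=alive -> (alive,v1)
Op 3: gossip N3<->N2 -> N3.N0=(alive,v0) N3.N1=(alive,v0) N3.N2=(alive,v0) N3.N3=(suspect,v1) | N2.N0=(alive,v0) N2.N1=(alive,v0) N2.N2=(alive,v0) N2.N3=(alive,v1)
Op 4: gossip N3<->N2 -> N3.N0=(alive,v0) N3.N1=(alive,v0) N3.N2=(alive,v0) N3.N3=(suspect,v1) | N2.N0=(alive,v0) N2.N1=(alive,v0) N2.N2=(alive,v0) N2.N3=(alive,v1)
Op 5: gossip N2<->N0 -> N2.N0=(alive,v0) N2.N1=(alive,v0) N2.N2=(alive,v0) N2.N3=(alive,v1) | N0.N0=(alive,v0) N0.N1=(alive,v0) N0.N2=(alive,v0) N0.N3=(alive,v1)
Op 6: N2 marks N3=dead -> (dead,v2)
Op 7: gossip N2<->N3 -> N2.N0=(alive,v0) N2.N1=(alive,v0) N2.N2=(alive,v0) N2.N3=(dead,v2) | N3.N0=(alive,v0) N3.N1=(alive,v0) N3.N2=(alive,v0) N3.N3=(dead,v2)
Op 8: gossip N2<->N0 -> N2.N0=(alive,v0) N2.N1=(alive,v0) N2.N2=(alive,v0) N2.N3=(dead,v2) | N0.N0=(alive,v0) N0.N1=(alive,v0) N0.N2=(alive,v0) N0.N3=(dead,v2)
Op 9: gossip N3<->N2 -> N3.N0=(alive,v0) N3.N1=(alive,v0) N3.N2=(alive,v0) N3.N3=(dead,v2) | N2.N0=(alive,v0) N2.N1=(alive,v0) N2.N2=(alive,v0) N2.N3=(dead,v2)
Op 10: N3 marks N1=suspect -> (suspect,v1)
Op 11: N0 marks N0=suspect -> (suspect,v1)
Op 12: N1 marks N1=dead -> (dead,v1)

Answer: N0=alive,0 N1=alive,0 N2=alive,0 N3=dead,2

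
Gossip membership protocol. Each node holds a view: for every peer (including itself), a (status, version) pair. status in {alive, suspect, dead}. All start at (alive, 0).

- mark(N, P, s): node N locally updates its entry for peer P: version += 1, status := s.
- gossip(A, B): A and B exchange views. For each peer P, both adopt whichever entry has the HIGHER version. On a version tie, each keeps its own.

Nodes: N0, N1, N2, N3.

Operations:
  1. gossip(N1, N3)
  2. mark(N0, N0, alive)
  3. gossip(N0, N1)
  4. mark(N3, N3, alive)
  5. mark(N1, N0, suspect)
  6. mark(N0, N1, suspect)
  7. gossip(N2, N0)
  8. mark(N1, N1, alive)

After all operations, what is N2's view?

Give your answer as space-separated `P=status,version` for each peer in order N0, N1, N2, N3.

Answer: N0=alive,1 N1=suspect,1 N2=alive,0 N3=alive,0

Derivation:
Op 1: gossip N1<->N3 -> N1.N0=(alive,v0) N1.N1=(alive,v0) N1.N2=(alive,v0) N1.N3=(alive,v0) | N3.N0=(alive,v0) N3.N1=(alive,v0) N3.N2=(alive,v0) N3.N3=(alive,v0)
Op 2: N0 marks N0=alive -> (alive,v1)
Op 3: gossip N0<->N1 -> N0.N0=(alive,v1) N0.N1=(alive,v0) N0.N2=(alive,v0) N0.N3=(alive,v0) | N1.N0=(alive,v1) N1.N1=(alive,v0) N1.N2=(alive,v0) N1.N3=(alive,v0)
Op 4: N3 marks N3=alive -> (alive,v1)
Op 5: N1 marks N0=suspect -> (suspect,v2)
Op 6: N0 marks N1=suspect -> (suspect,v1)
Op 7: gossip N2<->N0 -> N2.N0=(alive,v1) N2.N1=(suspect,v1) N2.N2=(alive,v0) N2.N3=(alive,v0) | N0.N0=(alive,v1) N0.N1=(suspect,v1) N0.N2=(alive,v0) N0.N3=(alive,v0)
Op 8: N1 marks N1=alive -> (alive,v1)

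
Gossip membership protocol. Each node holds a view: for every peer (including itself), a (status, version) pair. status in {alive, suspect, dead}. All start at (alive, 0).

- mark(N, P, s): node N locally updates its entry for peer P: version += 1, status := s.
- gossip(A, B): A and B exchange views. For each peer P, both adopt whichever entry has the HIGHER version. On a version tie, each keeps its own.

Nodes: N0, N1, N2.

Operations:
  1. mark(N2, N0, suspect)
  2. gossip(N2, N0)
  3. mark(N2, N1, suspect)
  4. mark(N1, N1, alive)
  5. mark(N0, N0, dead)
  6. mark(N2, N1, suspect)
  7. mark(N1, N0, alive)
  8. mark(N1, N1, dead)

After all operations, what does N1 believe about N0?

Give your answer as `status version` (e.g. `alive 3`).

Op 1: N2 marks N0=suspect -> (suspect,v1)
Op 2: gossip N2<->N0 -> N2.N0=(suspect,v1) N2.N1=(alive,v0) N2.N2=(alive,v0) | N0.N0=(suspect,v1) N0.N1=(alive,v0) N0.N2=(alive,v0)
Op 3: N2 marks N1=suspect -> (suspect,v1)
Op 4: N1 marks N1=alive -> (alive,v1)
Op 5: N0 marks N0=dead -> (dead,v2)
Op 6: N2 marks N1=suspect -> (suspect,v2)
Op 7: N1 marks N0=alive -> (alive,v1)
Op 8: N1 marks N1=dead -> (dead,v2)

Answer: alive 1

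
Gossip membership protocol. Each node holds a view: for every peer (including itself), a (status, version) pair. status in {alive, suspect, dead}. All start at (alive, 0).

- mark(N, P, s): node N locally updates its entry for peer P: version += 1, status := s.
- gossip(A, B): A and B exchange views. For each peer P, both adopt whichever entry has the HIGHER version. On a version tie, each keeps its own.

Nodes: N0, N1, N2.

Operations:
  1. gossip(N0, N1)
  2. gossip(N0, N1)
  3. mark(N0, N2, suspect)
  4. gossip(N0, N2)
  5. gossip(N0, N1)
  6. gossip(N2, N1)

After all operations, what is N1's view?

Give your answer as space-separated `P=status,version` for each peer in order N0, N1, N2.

Answer: N0=alive,0 N1=alive,0 N2=suspect,1

Derivation:
Op 1: gossip N0<->N1 -> N0.N0=(alive,v0) N0.N1=(alive,v0) N0.N2=(alive,v0) | N1.N0=(alive,v0) N1.N1=(alive,v0) N1.N2=(alive,v0)
Op 2: gossip N0<->N1 -> N0.N0=(alive,v0) N0.N1=(alive,v0) N0.N2=(alive,v0) | N1.N0=(alive,v0) N1.N1=(alive,v0) N1.N2=(alive,v0)
Op 3: N0 marks N2=suspect -> (suspect,v1)
Op 4: gossip N0<->N2 -> N0.N0=(alive,v0) N0.N1=(alive,v0) N0.N2=(suspect,v1) | N2.N0=(alive,v0) N2.N1=(alive,v0) N2.N2=(suspect,v1)
Op 5: gossip N0<->N1 -> N0.N0=(alive,v0) N0.N1=(alive,v0) N0.N2=(suspect,v1) | N1.N0=(alive,v0) N1.N1=(alive,v0) N1.N2=(suspect,v1)
Op 6: gossip N2<->N1 -> N2.N0=(alive,v0) N2.N1=(alive,v0) N2.N2=(suspect,v1) | N1.N0=(alive,v0) N1.N1=(alive,v0) N1.N2=(suspect,v1)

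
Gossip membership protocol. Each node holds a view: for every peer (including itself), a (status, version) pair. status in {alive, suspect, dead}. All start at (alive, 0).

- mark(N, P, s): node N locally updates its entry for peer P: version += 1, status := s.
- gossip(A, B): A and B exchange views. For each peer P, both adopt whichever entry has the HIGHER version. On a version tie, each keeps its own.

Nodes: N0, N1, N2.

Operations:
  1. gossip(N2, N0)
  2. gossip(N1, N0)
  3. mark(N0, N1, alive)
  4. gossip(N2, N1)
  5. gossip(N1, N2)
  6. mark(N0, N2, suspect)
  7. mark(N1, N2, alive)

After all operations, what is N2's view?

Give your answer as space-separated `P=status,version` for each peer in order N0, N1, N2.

Answer: N0=alive,0 N1=alive,0 N2=alive,0

Derivation:
Op 1: gossip N2<->N0 -> N2.N0=(alive,v0) N2.N1=(alive,v0) N2.N2=(alive,v0) | N0.N0=(alive,v0) N0.N1=(alive,v0) N0.N2=(alive,v0)
Op 2: gossip N1<->N0 -> N1.N0=(alive,v0) N1.N1=(alive,v0) N1.N2=(alive,v0) | N0.N0=(alive,v0) N0.N1=(alive,v0) N0.N2=(alive,v0)
Op 3: N0 marks N1=alive -> (alive,v1)
Op 4: gossip N2<->N1 -> N2.N0=(alive,v0) N2.N1=(alive,v0) N2.N2=(alive,v0) | N1.N0=(alive,v0) N1.N1=(alive,v0) N1.N2=(alive,v0)
Op 5: gossip N1<->N2 -> N1.N0=(alive,v0) N1.N1=(alive,v0) N1.N2=(alive,v0) | N2.N0=(alive,v0) N2.N1=(alive,v0) N2.N2=(alive,v0)
Op 6: N0 marks N2=suspect -> (suspect,v1)
Op 7: N1 marks N2=alive -> (alive,v1)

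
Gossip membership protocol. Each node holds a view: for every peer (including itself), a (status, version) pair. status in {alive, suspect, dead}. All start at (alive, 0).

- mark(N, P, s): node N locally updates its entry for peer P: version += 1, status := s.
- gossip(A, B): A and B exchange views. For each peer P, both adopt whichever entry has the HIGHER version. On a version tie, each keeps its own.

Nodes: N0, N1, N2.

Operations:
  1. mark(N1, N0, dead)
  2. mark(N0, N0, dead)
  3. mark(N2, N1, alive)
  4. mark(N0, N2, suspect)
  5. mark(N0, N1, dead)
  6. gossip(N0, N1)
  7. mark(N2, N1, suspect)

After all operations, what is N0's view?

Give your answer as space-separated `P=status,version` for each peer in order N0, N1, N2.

Answer: N0=dead,1 N1=dead,1 N2=suspect,1

Derivation:
Op 1: N1 marks N0=dead -> (dead,v1)
Op 2: N0 marks N0=dead -> (dead,v1)
Op 3: N2 marks N1=alive -> (alive,v1)
Op 4: N0 marks N2=suspect -> (suspect,v1)
Op 5: N0 marks N1=dead -> (dead,v1)
Op 6: gossip N0<->N1 -> N0.N0=(dead,v1) N0.N1=(dead,v1) N0.N2=(suspect,v1) | N1.N0=(dead,v1) N1.N1=(dead,v1) N1.N2=(suspect,v1)
Op 7: N2 marks N1=suspect -> (suspect,v2)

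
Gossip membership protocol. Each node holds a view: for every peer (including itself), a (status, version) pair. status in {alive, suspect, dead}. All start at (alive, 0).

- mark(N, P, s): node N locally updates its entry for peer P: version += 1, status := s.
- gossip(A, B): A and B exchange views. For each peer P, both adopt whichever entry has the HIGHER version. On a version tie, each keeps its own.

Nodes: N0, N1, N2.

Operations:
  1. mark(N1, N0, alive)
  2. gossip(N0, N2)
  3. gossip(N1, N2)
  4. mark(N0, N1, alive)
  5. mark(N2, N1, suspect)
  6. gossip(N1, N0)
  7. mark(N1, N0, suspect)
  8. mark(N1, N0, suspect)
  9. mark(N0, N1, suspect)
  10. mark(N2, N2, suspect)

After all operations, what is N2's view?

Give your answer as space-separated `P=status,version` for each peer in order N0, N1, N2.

Answer: N0=alive,1 N1=suspect,1 N2=suspect,1

Derivation:
Op 1: N1 marks N0=alive -> (alive,v1)
Op 2: gossip N0<->N2 -> N0.N0=(alive,v0) N0.N1=(alive,v0) N0.N2=(alive,v0) | N2.N0=(alive,v0) N2.N1=(alive,v0) N2.N2=(alive,v0)
Op 3: gossip N1<->N2 -> N1.N0=(alive,v1) N1.N1=(alive,v0) N1.N2=(alive,v0) | N2.N0=(alive,v1) N2.N1=(alive,v0) N2.N2=(alive,v0)
Op 4: N0 marks N1=alive -> (alive,v1)
Op 5: N2 marks N1=suspect -> (suspect,v1)
Op 6: gossip N1<->N0 -> N1.N0=(alive,v1) N1.N1=(alive,v1) N1.N2=(alive,v0) | N0.N0=(alive,v1) N0.N1=(alive,v1) N0.N2=(alive,v0)
Op 7: N1 marks N0=suspect -> (suspect,v2)
Op 8: N1 marks N0=suspect -> (suspect,v3)
Op 9: N0 marks N1=suspect -> (suspect,v2)
Op 10: N2 marks N2=suspect -> (suspect,v1)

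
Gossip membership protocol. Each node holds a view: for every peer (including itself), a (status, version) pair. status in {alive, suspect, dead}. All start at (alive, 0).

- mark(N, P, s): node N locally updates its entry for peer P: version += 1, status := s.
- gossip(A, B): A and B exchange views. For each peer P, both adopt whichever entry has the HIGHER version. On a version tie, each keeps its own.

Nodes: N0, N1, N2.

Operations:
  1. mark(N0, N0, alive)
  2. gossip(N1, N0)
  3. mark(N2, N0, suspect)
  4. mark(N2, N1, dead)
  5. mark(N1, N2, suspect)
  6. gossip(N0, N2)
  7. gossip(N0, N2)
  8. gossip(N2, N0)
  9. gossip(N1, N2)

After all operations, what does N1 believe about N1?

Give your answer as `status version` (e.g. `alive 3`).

Op 1: N0 marks N0=alive -> (alive,v1)
Op 2: gossip N1<->N0 -> N1.N0=(alive,v1) N1.N1=(alive,v0) N1.N2=(alive,v0) | N0.N0=(alive,v1) N0.N1=(alive,v0) N0.N2=(alive,v0)
Op 3: N2 marks N0=suspect -> (suspect,v1)
Op 4: N2 marks N1=dead -> (dead,v1)
Op 5: N1 marks N2=suspect -> (suspect,v1)
Op 6: gossip N0<->N2 -> N0.N0=(alive,v1) N0.N1=(dead,v1) N0.N2=(alive,v0) | N2.N0=(suspect,v1) N2.N1=(dead,v1) N2.N2=(alive,v0)
Op 7: gossip N0<->N2 -> N0.N0=(alive,v1) N0.N1=(dead,v1) N0.N2=(alive,v0) | N2.N0=(suspect,v1) N2.N1=(dead,v1) N2.N2=(alive,v0)
Op 8: gossip N2<->N0 -> N2.N0=(suspect,v1) N2.N1=(dead,v1) N2.N2=(alive,v0) | N0.N0=(alive,v1) N0.N1=(dead,v1) N0.N2=(alive,v0)
Op 9: gossip N1<->N2 -> N1.N0=(alive,v1) N1.N1=(dead,v1) N1.N2=(suspect,v1) | N2.N0=(suspect,v1) N2.N1=(dead,v1) N2.N2=(suspect,v1)

Answer: dead 1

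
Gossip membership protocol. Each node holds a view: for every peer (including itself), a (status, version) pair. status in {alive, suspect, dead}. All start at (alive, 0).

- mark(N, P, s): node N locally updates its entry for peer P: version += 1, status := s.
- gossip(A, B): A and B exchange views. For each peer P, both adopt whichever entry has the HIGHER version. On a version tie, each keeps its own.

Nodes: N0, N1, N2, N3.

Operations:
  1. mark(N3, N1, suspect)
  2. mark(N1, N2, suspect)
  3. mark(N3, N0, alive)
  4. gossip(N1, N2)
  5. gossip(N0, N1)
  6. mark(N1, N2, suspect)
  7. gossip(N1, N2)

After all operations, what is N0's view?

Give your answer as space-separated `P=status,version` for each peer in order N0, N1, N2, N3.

Answer: N0=alive,0 N1=alive,0 N2=suspect,1 N3=alive,0

Derivation:
Op 1: N3 marks N1=suspect -> (suspect,v1)
Op 2: N1 marks N2=suspect -> (suspect,v1)
Op 3: N3 marks N0=alive -> (alive,v1)
Op 4: gossip N1<->N2 -> N1.N0=(alive,v0) N1.N1=(alive,v0) N1.N2=(suspect,v1) N1.N3=(alive,v0) | N2.N0=(alive,v0) N2.N1=(alive,v0) N2.N2=(suspect,v1) N2.N3=(alive,v0)
Op 5: gossip N0<->N1 -> N0.N0=(alive,v0) N0.N1=(alive,v0) N0.N2=(suspect,v1) N0.N3=(alive,v0) | N1.N0=(alive,v0) N1.N1=(alive,v0) N1.N2=(suspect,v1) N1.N3=(alive,v0)
Op 6: N1 marks N2=suspect -> (suspect,v2)
Op 7: gossip N1<->N2 -> N1.N0=(alive,v0) N1.N1=(alive,v0) N1.N2=(suspect,v2) N1.N3=(alive,v0) | N2.N0=(alive,v0) N2.N1=(alive,v0) N2.N2=(suspect,v2) N2.N3=(alive,v0)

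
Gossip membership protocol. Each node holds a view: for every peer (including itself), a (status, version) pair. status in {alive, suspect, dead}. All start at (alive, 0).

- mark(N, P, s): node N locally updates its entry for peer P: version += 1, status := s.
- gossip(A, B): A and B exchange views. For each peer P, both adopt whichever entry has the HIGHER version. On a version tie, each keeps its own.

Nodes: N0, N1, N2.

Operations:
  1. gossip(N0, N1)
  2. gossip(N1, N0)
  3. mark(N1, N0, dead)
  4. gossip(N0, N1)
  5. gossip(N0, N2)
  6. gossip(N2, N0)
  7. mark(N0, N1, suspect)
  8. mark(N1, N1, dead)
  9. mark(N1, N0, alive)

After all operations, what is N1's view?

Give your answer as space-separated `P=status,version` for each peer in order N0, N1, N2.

Op 1: gossip N0<->N1 -> N0.N0=(alive,v0) N0.N1=(alive,v0) N0.N2=(alive,v0) | N1.N0=(alive,v0) N1.N1=(alive,v0) N1.N2=(alive,v0)
Op 2: gossip N1<->N0 -> N1.N0=(alive,v0) N1.N1=(alive,v0) N1.N2=(alive,v0) | N0.N0=(alive,v0) N0.N1=(alive,v0) N0.N2=(alive,v0)
Op 3: N1 marks N0=dead -> (dead,v1)
Op 4: gossip N0<->N1 -> N0.N0=(dead,v1) N0.N1=(alive,v0) N0.N2=(alive,v0) | N1.N0=(dead,v1) N1.N1=(alive,v0) N1.N2=(alive,v0)
Op 5: gossip N0<->N2 -> N0.N0=(dead,v1) N0.N1=(alive,v0) N0.N2=(alive,v0) | N2.N0=(dead,v1) N2.N1=(alive,v0) N2.N2=(alive,v0)
Op 6: gossip N2<->N0 -> N2.N0=(dead,v1) N2.N1=(alive,v0) N2.N2=(alive,v0) | N0.N0=(dead,v1) N0.N1=(alive,v0) N0.N2=(alive,v0)
Op 7: N0 marks N1=suspect -> (suspect,v1)
Op 8: N1 marks N1=dead -> (dead,v1)
Op 9: N1 marks N0=alive -> (alive,v2)

Answer: N0=alive,2 N1=dead,1 N2=alive,0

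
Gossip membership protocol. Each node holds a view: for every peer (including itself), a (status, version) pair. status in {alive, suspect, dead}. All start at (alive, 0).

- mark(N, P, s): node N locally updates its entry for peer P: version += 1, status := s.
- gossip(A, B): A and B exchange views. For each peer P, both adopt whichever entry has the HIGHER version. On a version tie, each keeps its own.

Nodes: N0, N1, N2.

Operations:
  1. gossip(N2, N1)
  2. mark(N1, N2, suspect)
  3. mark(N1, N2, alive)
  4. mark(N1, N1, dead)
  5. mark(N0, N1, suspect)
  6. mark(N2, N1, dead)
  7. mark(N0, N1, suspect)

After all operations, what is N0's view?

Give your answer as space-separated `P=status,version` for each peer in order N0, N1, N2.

Answer: N0=alive,0 N1=suspect,2 N2=alive,0

Derivation:
Op 1: gossip N2<->N1 -> N2.N0=(alive,v0) N2.N1=(alive,v0) N2.N2=(alive,v0) | N1.N0=(alive,v0) N1.N1=(alive,v0) N1.N2=(alive,v0)
Op 2: N1 marks N2=suspect -> (suspect,v1)
Op 3: N1 marks N2=alive -> (alive,v2)
Op 4: N1 marks N1=dead -> (dead,v1)
Op 5: N0 marks N1=suspect -> (suspect,v1)
Op 6: N2 marks N1=dead -> (dead,v1)
Op 7: N0 marks N1=suspect -> (suspect,v2)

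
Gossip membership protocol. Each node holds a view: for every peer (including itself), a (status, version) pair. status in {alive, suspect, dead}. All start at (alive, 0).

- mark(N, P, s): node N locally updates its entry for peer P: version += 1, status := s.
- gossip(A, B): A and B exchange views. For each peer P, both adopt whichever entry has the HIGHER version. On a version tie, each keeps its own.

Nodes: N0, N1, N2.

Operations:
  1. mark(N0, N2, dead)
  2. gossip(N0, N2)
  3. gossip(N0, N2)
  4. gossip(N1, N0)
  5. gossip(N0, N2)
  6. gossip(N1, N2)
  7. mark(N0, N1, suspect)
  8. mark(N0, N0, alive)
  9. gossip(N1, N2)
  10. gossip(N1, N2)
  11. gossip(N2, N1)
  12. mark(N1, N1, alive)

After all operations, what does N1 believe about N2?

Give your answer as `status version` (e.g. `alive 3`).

Answer: dead 1

Derivation:
Op 1: N0 marks N2=dead -> (dead,v1)
Op 2: gossip N0<->N2 -> N0.N0=(alive,v0) N0.N1=(alive,v0) N0.N2=(dead,v1) | N2.N0=(alive,v0) N2.N1=(alive,v0) N2.N2=(dead,v1)
Op 3: gossip N0<->N2 -> N0.N0=(alive,v0) N0.N1=(alive,v0) N0.N2=(dead,v1) | N2.N0=(alive,v0) N2.N1=(alive,v0) N2.N2=(dead,v1)
Op 4: gossip N1<->N0 -> N1.N0=(alive,v0) N1.N1=(alive,v0) N1.N2=(dead,v1) | N0.N0=(alive,v0) N0.N1=(alive,v0) N0.N2=(dead,v1)
Op 5: gossip N0<->N2 -> N0.N0=(alive,v0) N0.N1=(alive,v0) N0.N2=(dead,v1) | N2.N0=(alive,v0) N2.N1=(alive,v0) N2.N2=(dead,v1)
Op 6: gossip N1<->N2 -> N1.N0=(alive,v0) N1.N1=(alive,v0) N1.N2=(dead,v1) | N2.N0=(alive,v0) N2.N1=(alive,v0) N2.N2=(dead,v1)
Op 7: N0 marks N1=suspect -> (suspect,v1)
Op 8: N0 marks N0=alive -> (alive,v1)
Op 9: gossip N1<->N2 -> N1.N0=(alive,v0) N1.N1=(alive,v0) N1.N2=(dead,v1) | N2.N0=(alive,v0) N2.N1=(alive,v0) N2.N2=(dead,v1)
Op 10: gossip N1<->N2 -> N1.N0=(alive,v0) N1.N1=(alive,v0) N1.N2=(dead,v1) | N2.N0=(alive,v0) N2.N1=(alive,v0) N2.N2=(dead,v1)
Op 11: gossip N2<->N1 -> N2.N0=(alive,v0) N2.N1=(alive,v0) N2.N2=(dead,v1) | N1.N0=(alive,v0) N1.N1=(alive,v0) N1.N2=(dead,v1)
Op 12: N1 marks N1=alive -> (alive,v1)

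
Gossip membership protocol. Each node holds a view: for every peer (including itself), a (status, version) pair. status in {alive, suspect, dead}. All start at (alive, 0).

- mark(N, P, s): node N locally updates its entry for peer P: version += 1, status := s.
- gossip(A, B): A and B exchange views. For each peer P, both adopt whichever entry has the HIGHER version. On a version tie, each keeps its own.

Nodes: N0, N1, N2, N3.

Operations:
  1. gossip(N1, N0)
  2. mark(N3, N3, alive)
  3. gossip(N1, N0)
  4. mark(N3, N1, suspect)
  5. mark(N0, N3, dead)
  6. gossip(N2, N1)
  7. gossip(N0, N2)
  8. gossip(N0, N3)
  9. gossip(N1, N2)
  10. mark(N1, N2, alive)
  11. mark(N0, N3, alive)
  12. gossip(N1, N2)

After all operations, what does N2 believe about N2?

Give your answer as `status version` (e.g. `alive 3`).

Op 1: gossip N1<->N0 -> N1.N0=(alive,v0) N1.N1=(alive,v0) N1.N2=(alive,v0) N1.N3=(alive,v0) | N0.N0=(alive,v0) N0.N1=(alive,v0) N0.N2=(alive,v0) N0.N3=(alive,v0)
Op 2: N3 marks N3=alive -> (alive,v1)
Op 3: gossip N1<->N0 -> N1.N0=(alive,v0) N1.N1=(alive,v0) N1.N2=(alive,v0) N1.N3=(alive,v0) | N0.N0=(alive,v0) N0.N1=(alive,v0) N0.N2=(alive,v0) N0.N3=(alive,v0)
Op 4: N3 marks N1=suspect -> (suspect,v1)
Op 5: N0 marks N3=dead -> (dead,v1)
Op 6: gossip N2<->N1 -> N2.N0=(alive,v0) N2.N1=(alive,v0) N2.N2=(alive,v0) N2.N3=(alive,v0) | N1.N0=(alive,v0) N1.N1=(alive,v0) N1.N2=(alive,v0) N1.N3=(alive,v0)
Op 7: gossip N0<->N2 -> N0.N0=(alive,v0) N0.N1=(alive,v0) N0.N2=(alive,v0) N0.N3=(dead,v1) | N2.N0=(alive,v0) N2.N1=(alive,v0) N2.N2=(alive,v0) N2.N3=(dead,v1)
Op 8: gossip N0<->N3 -> N0.N0=(alive,v0) N0.N1=(suspect,v1) N0.N2=(alive,v0) N0.N3=(dead,v1) | N3.N0=(alive,v0) N3.N1=(suspect,v1) N3.N2=(alive,v0) N3.N3=(alive,v1)
Op 9: gossip N1<->N2 -> N1.N0=(alive,v0) N1.N1=(alive,v0) N1.N2=(alive,v0) N1.N3=(dead,v1) | N2.N0=(alive,v0) N2.N1=(alive,v0) N2.N2=(alive,v0) N2.N3=(dead,v1)
Op 10: N1 marks N2=alive -> (alive,v1)
Op 11: N0 marks N3=alive -> (alive,v2)
Op 12: gossip N1<->N2 -> N1.N0=(alive,v0) N1.N1=(alive,v0) N1.N2=(alive,v1) N1.N3=(dead,v1) | N2.N0=(alive,v0) N2.N1=(alive,v0) N2.N2=(alive,v1) N2.N3=(dead,v1)

Answer: alive 1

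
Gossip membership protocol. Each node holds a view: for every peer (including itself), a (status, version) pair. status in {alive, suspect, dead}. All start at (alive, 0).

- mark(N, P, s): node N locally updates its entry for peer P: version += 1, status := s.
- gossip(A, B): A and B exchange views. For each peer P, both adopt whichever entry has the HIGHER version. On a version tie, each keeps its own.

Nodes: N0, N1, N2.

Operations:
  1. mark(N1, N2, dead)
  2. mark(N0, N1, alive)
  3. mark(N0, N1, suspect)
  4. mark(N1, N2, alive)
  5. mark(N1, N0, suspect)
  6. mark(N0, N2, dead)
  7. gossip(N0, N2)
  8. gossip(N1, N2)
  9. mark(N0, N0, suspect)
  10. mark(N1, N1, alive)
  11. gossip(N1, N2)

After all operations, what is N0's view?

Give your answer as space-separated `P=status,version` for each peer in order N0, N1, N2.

Answer: N0=suspect,1 N1=suspect,2 N2=dead,1

Derivation:
Op 1: N1 marks N2=dead -> (dead,v1)
Op 2: N0 marks N1=alive -> (alive,v1)
Op 3: N0 marks N1=suspect -> (suspect,v2)
Op 4: N1 marks N2=alive -> (alive,v2)
Op 5: N1 marks N0=suspect -> (suspect,v1)
Op 6: N0 marks N2=dead -> (dead,v1)
Op 7: gossip N0<->N2 -> N0.N0=(alive,v0) N0.N1=(suspect,v2) N0.N2=(dead,v1) | N2.N0=(alive,v0) N2.N1=(suspect,v2) N2.N2=(dead,v1)
Op 8: gossip N1<->N2 -> N1.N0=(suspect,v1) N1.N1=(suspect,v2) N1.N2=(alive,v2) | N2.N0=(suspect,v1) N2.N1=(suspect,v2) N2.N2=(alive,v2)
Op 9: N0 marks N0=suspect -> (suspect,v1)
Op 10: N1 marks N1=alive -> (alive,v3)
Op 11: gossip N1<->N2 -> N1.N0=(suspect,v1) N1.N1=(alive,v3) N1.N2=(alive,v2) | N2.N0=(suspect,v1) N2.N1=(alive,v3) N2.N2=(alive,v2)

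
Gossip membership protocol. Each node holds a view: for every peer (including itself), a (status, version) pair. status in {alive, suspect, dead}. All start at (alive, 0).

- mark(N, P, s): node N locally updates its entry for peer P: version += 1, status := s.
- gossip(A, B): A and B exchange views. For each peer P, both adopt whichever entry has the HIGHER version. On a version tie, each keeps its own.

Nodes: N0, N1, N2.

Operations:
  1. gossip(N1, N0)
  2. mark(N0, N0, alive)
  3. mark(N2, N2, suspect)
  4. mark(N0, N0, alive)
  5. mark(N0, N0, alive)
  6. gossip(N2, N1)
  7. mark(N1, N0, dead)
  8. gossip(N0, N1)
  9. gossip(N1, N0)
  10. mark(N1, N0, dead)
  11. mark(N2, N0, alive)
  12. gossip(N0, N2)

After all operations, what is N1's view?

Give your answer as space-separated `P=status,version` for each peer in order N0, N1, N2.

Answer: N0=dead,4 N1=alive,0 N2=suspect,1

Derivation:
Op 1: gossip N1<->N0 -> N1.N0=(alive,v0) N1.N1=(alive,v0) N1.N2=(alive,v0) | N0.N0=(alive,v0) N0.N1=(alive,v0) N0.N2=(alive,v0)
Op 2: N0 marks N0=alive -> (alive,v1)
Op 3: N2 marks N2=suspect -> (suspect,v1)
Op 4: N0 marks N0=alive -> (alive,v2)
Op 5: N0 marks N0=alive -> (alive,v3)
Op 6: gossip N2<->N1 -> N2.N0=(alive,v0) N2.N1=(alive,v0) N2.N2=(suspect,v1) | N1.N0=(alive,v0) N1.N1=(alive,v0) N1.N2=(suspect,v1)
Op 7: N1 marks N0=dead -> (dead,v1)
Op 8: gossip N0<->N1 -> N0.N0=(alive,v3) N0.N1=(alive,v0) N0.N2=(suspect,v1) | N1.N0=(alive,v3) N1.N1=(alive,v0) N1.N2=(suspect,v1)
Op 9: gossip N1<->N0 -> N1.N0=(alive,v3) N1.N1=(alive,v0) N1.N2=(suspect,v1) | N0.N0=(alive,v3) N0.N1=(alive,v0) N0.N2=(suspect,v1)
Op 10: N1 marks N0=dead -> (dead,v4)
Op 11: N2 marks N0=alive -> (alive,v1)
Op 12: gossip N0<->N2 -> N0.N0=(alive,v3) N0.N1=(alive,v0) N0.N2=(suspect,v1) | N2.N0=(alive,v3) N2.N1=(alive,v0) N2.N2=(suspect,v1)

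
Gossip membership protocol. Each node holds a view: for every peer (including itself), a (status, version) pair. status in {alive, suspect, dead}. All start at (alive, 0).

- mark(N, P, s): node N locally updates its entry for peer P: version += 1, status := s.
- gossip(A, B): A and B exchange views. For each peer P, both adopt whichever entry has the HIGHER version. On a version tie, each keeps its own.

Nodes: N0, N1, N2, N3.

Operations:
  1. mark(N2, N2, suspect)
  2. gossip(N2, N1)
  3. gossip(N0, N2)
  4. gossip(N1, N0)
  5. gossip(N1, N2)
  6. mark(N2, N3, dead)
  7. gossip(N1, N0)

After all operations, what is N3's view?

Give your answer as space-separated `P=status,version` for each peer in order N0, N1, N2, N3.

Op 1: N2 marks N2=suspect -> (suspect,v1)
Op 2: gossip N2<->N1 -> N2.N0=(alive,v0) N2.N1=(alive,v0) N2.N2=(suspect,v1) N2.N3=(alive,v0) | N1.N0=(alive,v0) N1.N1=(alive,v0) N1.N2=(suspect,v1) N1.N3=(alive,v0)
Op 3: gossip N0<->N2 -> N0.N0=(alive,v0) N0.N1=(alive,v0) N0.N2=(suspect,v1) N0.N3=(alive,v0) | N2.N0=(alive,v0) N2.N1=(alive,v0) N2.N2=(suspect,v1) N2.N3=(alive,v0)
Op 4: gossip N1<->N0 -> N1.N0=(alive,v0) N1.N1=(alive,v0) N1.N2=(suspect,v1) N1.N3=(alive,v0) | N0.N0=(alive,v0) N0.N1=(alive,v0) N0.N2=(suspect,v1) N0.N3=(alive,v0)
Op 5: gossip N1<->N2 -> N1.N0=(alive,v0) N1.N1=(alive,v0) N1.N2=(suspect,v1) N1.N3=(alive,v0) | N2.N0=(alive,v0) N2.N1=(alive,v0) N2.N2=(suspect,v1) N2.N3=(alive,v0)
Op 6: N2 marks N3=dead -> (dead,v1)
Op 7: gossip N1<->N0 -> N1.N0=(alive,v0) N1.N1=(alive,v0) N1.N2=(suspect,v1) N1.N3=(alive,v0) | N0.N0=(alive,v0) N0.N1=(alive,v0) N0.N2=(suspect,v1) N0.N3=(alive,v0)

Answer: N0=alive,0 N1=alive,0 N2=alive,0 N3=alive,0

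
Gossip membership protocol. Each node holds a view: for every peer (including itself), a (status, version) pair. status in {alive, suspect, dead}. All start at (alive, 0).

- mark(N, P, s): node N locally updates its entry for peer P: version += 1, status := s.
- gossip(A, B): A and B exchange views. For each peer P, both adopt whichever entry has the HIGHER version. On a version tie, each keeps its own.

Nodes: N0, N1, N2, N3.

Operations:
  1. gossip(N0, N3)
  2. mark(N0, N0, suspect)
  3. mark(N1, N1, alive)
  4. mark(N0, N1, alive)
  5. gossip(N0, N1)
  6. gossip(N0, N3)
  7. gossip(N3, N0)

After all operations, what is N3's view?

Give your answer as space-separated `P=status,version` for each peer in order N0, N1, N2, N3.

Answer: N0=suspect,1 N1=alive,1 N2=alive,0 N3=alive,0

Derivation:
Op 1: gossip N0<->N3 -> N0.N0=(alive,v0) N0.N1=(alive,v0) N0.N2=(alive,v0) N0.N3=(alive,v0) | N3.N0=(alive,v0) N3.N1=(alive,v0) N3.N2=(alive,v0) N3.N3=(alive,v0)
Op 2: N0 marks N0=suspect -> (suspect,v1)
Op 3: N1 marks N1=alive -> (alive,v1)
Op 4: N0 marks N1=alive -> (alive,v1)
Op 5: gossip N0<->N1 -> N0.N0=(suspect,v1) N0.N1=(alive,v1) N0.N2=(alive,v0) N0.N3=(alive,v0) | N1.N0=(suspect,v1) N1.N1=(alive,v1) N1.N2=(alive,v0) N1.N3=(alive,v0)
Op 6: gossip N0<->N3 -> N0.N0=(suspect,v1) N0.N1=(alive,v1) N0.N2=(alive,v0) N0.N3=(alive,v0) | N3.N0=(suspect,v1) N3.N1=(alive,v1) N3.N2=(alive,v0) N3.N3=(alive,v0)
Op 7: gossip N3<->N0 -> N3.N0=(suspect,v1) N3.N1=(alive,v1) N3.N2=(alive,v0) N3.N3=(alive,v0) | N0.N0=(suspect,v1) N0.N1=(alive,v1) N0.N2=(alive,v0) N0.N3=(alive,v0)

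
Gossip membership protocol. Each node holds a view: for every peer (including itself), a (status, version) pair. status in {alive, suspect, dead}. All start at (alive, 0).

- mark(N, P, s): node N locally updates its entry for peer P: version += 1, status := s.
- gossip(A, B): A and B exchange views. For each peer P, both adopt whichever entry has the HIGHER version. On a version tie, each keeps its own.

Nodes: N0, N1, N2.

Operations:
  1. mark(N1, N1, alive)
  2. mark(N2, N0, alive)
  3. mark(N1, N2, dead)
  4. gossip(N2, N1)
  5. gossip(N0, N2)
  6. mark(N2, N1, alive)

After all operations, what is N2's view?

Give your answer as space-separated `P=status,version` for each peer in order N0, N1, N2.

Answer: N0=alive,1 N1=alive,2 N2=dead,1

Derivation:
Op 1: N1 marks N1=alive -> (alive,v1)
Op 2: N2 marks N0=alive -> (alive,v1)
Op 3: N1 marks N2=dead -> (dead,v1)
Op 4: gossip N2<->N1 -> N2.N0=(alive,v1) N2.N1=(alive,v1) N2.N2=(dead,v1) | N1.N0=(alive,v1) N1.N1=(alive,v1) N1.N2=(dead,v1)
Op 5: gossip N0<->N2 -> N0.N0=(alive,v1) N0.N1=(alive,v1) N0.N2=(dead,v1) | N2.N0=(alive,v1) N2.N1=(alive,v1) N2.N2=(dead,v1)
Op 6: N2 marks N1=alive -> (alive,v2)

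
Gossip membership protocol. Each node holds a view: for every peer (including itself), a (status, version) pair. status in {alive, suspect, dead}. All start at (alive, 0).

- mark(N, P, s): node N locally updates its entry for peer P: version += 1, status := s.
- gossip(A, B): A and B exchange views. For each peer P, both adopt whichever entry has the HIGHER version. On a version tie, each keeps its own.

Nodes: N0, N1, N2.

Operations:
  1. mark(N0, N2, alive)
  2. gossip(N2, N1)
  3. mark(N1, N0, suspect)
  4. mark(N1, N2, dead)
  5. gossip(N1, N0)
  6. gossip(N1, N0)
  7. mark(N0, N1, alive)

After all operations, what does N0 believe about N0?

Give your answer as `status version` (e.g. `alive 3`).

Answer: suspect 1

Derivation:
Op 1: N0 marks N2=alive -> (alive,v1)
Op 2: gossip N2<->N1 -> N2.N0=(alive,v0) N2.N1=(alive,v0) N2.N2=(alive,v0) | N1.N0=(alive,v0) N1.N1=(alive,v0) N1.N2=(alive,v0)
Op 3: N1 marks N0=suspect -> (suspect,v1)
Op 4: N1 marks N2=dead -> (dead,v1)
Op 5: gossip N1<->N0 -> N1.N0=(suspect,v1) N1.N1=(alive,v0) N1.N2=(dead,v1) | N0.N0=(suspect,v1) N0.N1=(alive,v0) N0.N2=(alive,v1)
Op 6: gossip N1<->N0 -> N1.N0=(suspect,v1) N1.N1=(alive,v0) N1.N2=(dead,v1) | N0.N0=(suspect,v1) N0.N1=(alive,v0) N0.N2=(alive,v1)
Op 7: N0 marks N1=alive -> (alive,v1)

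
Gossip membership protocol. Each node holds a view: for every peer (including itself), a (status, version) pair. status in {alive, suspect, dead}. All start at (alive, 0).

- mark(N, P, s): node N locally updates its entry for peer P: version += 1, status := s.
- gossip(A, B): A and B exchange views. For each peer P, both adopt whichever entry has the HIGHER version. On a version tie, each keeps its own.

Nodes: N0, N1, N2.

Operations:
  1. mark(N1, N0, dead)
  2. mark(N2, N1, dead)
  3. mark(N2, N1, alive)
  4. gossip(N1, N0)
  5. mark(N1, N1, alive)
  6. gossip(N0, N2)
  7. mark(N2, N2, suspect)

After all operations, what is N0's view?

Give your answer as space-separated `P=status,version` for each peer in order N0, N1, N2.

Op 1: N1 marks N0=dead -> (dead,v1)
Op 2: N2 marks N1=dead -> (dead,v1)
Op 3: N2 marks N1=alive -> (alive,v2)
Op 4: gossip N1<->N0 -> N1.N0=(dead,v1) N1.N1=(alive,v0) N1.N2=(alive,v0) | N0.N0=(dead,v1) N0.N1=(alive,v0) N0.N2=(alive,v0)
Op 5: N1 marks N1=alive -> (alive,v1)
Op 6: gossip N0<->N2 -> N0.N0=(dead,v1) N0.N1=(alive,v2) N0.N2=(alive,v0) | N2.N0=(dead,v1) N2.N1=(alive,v2) N2.N2=(alive,v0)
Op 7: N2 marks N2=suspect -> (suspect,v1)

Answer: N0=dead,1 N1=alive,2 N2=alive,0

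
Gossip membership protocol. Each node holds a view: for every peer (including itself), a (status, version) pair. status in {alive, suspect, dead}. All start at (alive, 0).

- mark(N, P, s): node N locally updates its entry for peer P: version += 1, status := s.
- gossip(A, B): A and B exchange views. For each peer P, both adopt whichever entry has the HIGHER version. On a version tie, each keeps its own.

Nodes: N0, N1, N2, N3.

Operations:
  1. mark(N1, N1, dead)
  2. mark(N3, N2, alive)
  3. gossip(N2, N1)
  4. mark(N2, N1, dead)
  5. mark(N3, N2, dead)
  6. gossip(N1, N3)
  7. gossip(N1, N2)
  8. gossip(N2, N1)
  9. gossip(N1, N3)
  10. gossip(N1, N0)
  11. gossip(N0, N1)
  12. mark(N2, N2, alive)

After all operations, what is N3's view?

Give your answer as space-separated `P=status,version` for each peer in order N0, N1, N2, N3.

Op 1: N1 marks N1=dead -> (dead,v1)
Op 2: N3 marks N2=alive -> (alive,v1)
Op 3: gossip N2<->N1 -> N2.N0=(alive,v0) N2.N1=(dead,v1) N2.N2=(alive,v0) N2.N3=(alive,v0) | N1.N0=(alive,v0) N1.N1=(dead,v1) N1.N2=(alive,v0) N1.N3=(alive,v0)
Op 4: N2 marks N1=dead -> (dead,v2)
Op 5: N3 marks N2=dead -> (dead,v2)
Op 6: gossip N1<->N3 -> N1.N0=(alive,v0) N1.N1=(dead,v1) N1.N2=(dead,v2) N1.N3=(alive,v0) | N3.N0=(alive,v0) N3.N1=(dead,v1) N3.N2=(dead,v2) N3.N3=(alive,v0)
Op 7: gossip N1<->N2 -> N1.N0=(alive,v0) N1.N1=(dead,v2) N1.N2=(dead,v2) N1.N3=(alive,v0) | N2.N0=(alive,v0) N2.N1=(dead,v2) N2.N2=(dead,v2) N2.N3=(alive,v0)
Op 8: gossip N2<->N1 -> N2.N0=(alive,v0) N2.N1=(dead,v2) N2.N2=(dead,v2) N2.N3=(alive,v0) | N1.N0=(alive,v0) N1.N1=(dead,v2) N1.N2=(dead,v2) N1.N3=(alive,v0)
Op 9: gossip N1<->N3 -> N1.N0=(alive,v0) N1.N1=(dead,v2) N1.N2=(dead,v2) N1.N3=(alive,v0) | N3.N0=(alive,v0) N3.N1=(dead,v2) N3.N2=(dead,v2) N3.N3=(alive,v0)
Op 10: gossip N1<->N0 -> N1.N0=(alive,v0) N1.N1=(dead,v2) N1.N2=(dead,v2) N1.N3=(alive,v0) | N0.N0=(alive,v0) N0.N1=(dead,v2) N0.N2=(dead,v2) N0.N3=(alive,v0)
Op 11: gossip N0<->N1 -> N0.N0=(alive,v0) N0.N1=(dead,v2) N0.N2=(dead,v2) N0.N3=(alive,v0) | N1.N0=(alive,v0) N1.N1=(dead,v2) N1.N2=(dead,v2) N1.N3=(alive,v0)
Op 12: N2 marks N2=alive -> (alive,v3)

Answer: N0=alive,0 N1=dead,2 N2=dead,2 N3=alive,0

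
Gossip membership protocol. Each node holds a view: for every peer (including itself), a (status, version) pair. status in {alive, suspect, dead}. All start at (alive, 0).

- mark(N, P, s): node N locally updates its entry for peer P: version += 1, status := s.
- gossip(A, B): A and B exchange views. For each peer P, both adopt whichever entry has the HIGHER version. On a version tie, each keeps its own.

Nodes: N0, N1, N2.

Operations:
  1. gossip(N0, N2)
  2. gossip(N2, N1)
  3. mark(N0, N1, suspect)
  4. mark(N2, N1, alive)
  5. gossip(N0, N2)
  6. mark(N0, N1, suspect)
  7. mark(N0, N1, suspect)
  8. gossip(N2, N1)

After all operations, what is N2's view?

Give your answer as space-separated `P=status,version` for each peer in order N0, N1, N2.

Op 1: gossip N0<->N2 -> N0.N0=(alive,v0) N0.N1=(alive,v0) N0.N2=(alive,v0) | N2.N0=(alive,v0) N2.N1=(alive,v0) N2.N2=(alive,v0)
Op 2: gossip N2<->N1 -> N2.N0=(alive,v0) N2.N1=(alive,v0) N2.N2=(alive,v0) | N1.N0=(alive,v0) N1.N1=(alive,v0) N1.N2=(alive,v0)
Op 3: N0 marks N1=suspect -> (suspect,v1)
Op 4: N2 marks N1=alive -> (alive,v1)
Op 5: gossip N0<->N2 -> N0.N0=(alive,v0) N0.N1=(suspect,v1) N0.N2=(alive,v0) | N2.N0=(alive,v0) N2.N1=(alive,v1) N2.N2=(alive,v0)
Op 6: N0 marks N1=suspect -> (suspect,v2)
Op 7: N0 marks N1=suspect -> (suspect,v3)
Op 8: gossip N2<->N1 -> N2.N0=(alive,v0) N2.N1=(alive,v1) N2.N2=(alive,v0) | N1.N0=(alive,v0) N1.N1=(alive,v1) N1.N2=(alive,v0)

Answer: N0=alive,0 N1=alive,1 N2=alive,0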